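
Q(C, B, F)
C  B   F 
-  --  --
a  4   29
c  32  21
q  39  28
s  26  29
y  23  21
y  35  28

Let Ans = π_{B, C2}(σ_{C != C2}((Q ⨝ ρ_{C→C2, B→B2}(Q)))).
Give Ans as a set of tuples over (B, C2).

{(23, c), (26, a), (32, y), (35, q), (39, y), (4, s)}

ρ[C→C2, B→B2]: schema becomes (C2, B2, F); tuples unchanged.
Joining Q and ρ_{C→C2, B→B2}(Q) on F yields {(a, 4, 29, a, 4), (a, 4, 29, s, 26), (c, 32, 21, c, 32), (c, 32, 21, y, 23), (q, 39, 28, q, 39), (q, 39, 28, y, 35), (s, 26, 29, a, 4), (s, 26, 29, s, 26), (y, 23, 21, c, 32), (y, 23, 21, y, 23), (y, 35, 28, q, 39), (y, 35, 28, y, 35)}.
Apply σ_{C != C2}; surviving tuples: {(a, 4, 29, s, 26), (c, 32, 21, y, 23), (q, 39, 28, y, 35), (s, 26, 29, a, 4), (y, 23, 21, c, 32), (y, 35, 28, q, 39)}
π[B, C2]: project onto (B, C2) → {(23, c), (26, a), (32, y), (35, q), (39, y), (4, s)}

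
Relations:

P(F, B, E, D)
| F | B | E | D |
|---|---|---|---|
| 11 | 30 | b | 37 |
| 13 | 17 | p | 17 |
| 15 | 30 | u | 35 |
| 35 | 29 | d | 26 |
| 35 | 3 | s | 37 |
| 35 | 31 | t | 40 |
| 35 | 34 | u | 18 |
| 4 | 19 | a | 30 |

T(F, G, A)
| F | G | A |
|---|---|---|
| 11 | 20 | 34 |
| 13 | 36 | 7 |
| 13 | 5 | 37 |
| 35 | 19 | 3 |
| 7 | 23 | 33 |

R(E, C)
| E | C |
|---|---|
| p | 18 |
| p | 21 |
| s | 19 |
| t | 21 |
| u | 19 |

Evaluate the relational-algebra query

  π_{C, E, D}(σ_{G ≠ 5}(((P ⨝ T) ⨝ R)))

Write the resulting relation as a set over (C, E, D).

Joining P and T on F yields {(11, 30, b, 37, 20, 34), (13, 17, p, 17, 36, 7), (13, 17, p, 17, 5, 37), (35, 29, d, 26, 19, 3), (35, 3, s, 37, 19, 3), (35, 31, t, 40, 19, 3), (35, 34, u, 18, 19, 3)}.
Joining (P ⨝ T) and R on E yields {(13, 17, p, 17, 36, 7, 18), (13, 17, p, 17, 36, 7, 21), (13, 17, p, 17, 5, 37, 18), (13, 17, p, 17, 5, 37, 21), (35, 3, s, 37, 19, 3, 19), (35, 31, t, 40, 19, 3, 21), (35, 34, u, 18, 19, 3, 19)}.
Apply σ_{G ≠ 5}; surviving tuples: {(13, 17, p, 17, 36, 7, 18), (13, 17, p, 17, 36, 7, 21), (35, 3, s, 37, 19, 3, 19), (35, 31, t, 40, 19, 3, 21), (35, 34, u, 18, 19, 3, 19)}
π_{C, E, D} gives {(18, p, 17), (19, s, 37), (19, u, 18), (21, p, 17), (21, t, 40)}.

{(18, p, 17), (19, s, 37), (19, u, 18), (21, p, 17), (21, t, 40)}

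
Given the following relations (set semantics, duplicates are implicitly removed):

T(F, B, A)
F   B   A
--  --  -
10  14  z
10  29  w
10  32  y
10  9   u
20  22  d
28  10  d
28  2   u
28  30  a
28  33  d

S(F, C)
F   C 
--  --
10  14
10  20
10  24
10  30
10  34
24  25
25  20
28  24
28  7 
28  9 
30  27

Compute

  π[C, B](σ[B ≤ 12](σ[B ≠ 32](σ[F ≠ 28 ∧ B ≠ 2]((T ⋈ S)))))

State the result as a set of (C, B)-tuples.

Joining T and S on F yields {(10, 14, z, 14), (10, 14, z, 20), (10, 14, z, 24), (10, 14, z, 30), (10, 14, z, 34), (10, 29, w, 14), (10, 29, w, 20), (10, 29, w, 24), (10, 29, w, 30), (10, 29, w, 34), (10, 32, y, 14), (10, 32, y, 20), (10, 32, y, 24), (10, 32, y, 30), (10, 32, y, 34), (10, 9, u, 14), (10, 9, u, 20), (10, 9, u, 24), (10, 9, u, 30), (10, 9, u, 34), (28, 10, d, 24), (28, 10, d, 7), (28, 10, d, 9), (28, 2, u, 24), (28, 2, u, 7), (28, 2, u, 9), (28, 30, a, 24), (28, 30, a, 7), (28, 30, a, 9), (28, 33, d, 24), (28, 33, d, 7), (28, 33, d, 9)}.
Apply σ_{F ≠ 28 ∧ B ≠ 2}; surviving tuples: {(10, 14, z, 14), (10, 14, z, 20), (10, 14, z, 24), (10, 14, z, 30), (10, 14, z, 34), (10, 29, w, 14), (10, 29, w, 20), (10, 29, w, 24), (10, 29, w, 30), (10, 29, w, 34), (10, 32, y, 14), (10, 32, y, 20), (10, 32, y, 24), (10, 32, y, 30), (10, 32, y, 34), (10, 9, u, 14), (10, 9, u, 20), (10, 9, u, 24), (10, 9, u, 30), (10, 9, u, 34)}
Apply σ_{B ≠ 32}; surviving tuples: {(10, 14, z, 14), (10, 14, z, 20), (10, 14, z, 24), (10, 14, z, 30), (10, 14, z, 34), (10, 29, w, 14), (10, 29, w, 20), (10, 29, w, 24), (10, 29, w, 30), (10, 29, w, 34), (10, 9, u, 14), (10, 9, u, 20), (10, 9, u, 24), (10, 9, u, 30), (10, 9, u, 34)}
Apply σ_{B ≤ 12}; surviving tuples: {(10, 9, u, 14), (10, 9, u, 20), (10, 9, u, 24), (10, 9, u, 30), (10, 9, u, 34)}
Keep only column(s) C, B: {(14, 9), (20, 9), (24, 9), (30, 9), (34, 9)}

{(14, 9), (20, 9), (24, 9), (30, 9), (34, 9)}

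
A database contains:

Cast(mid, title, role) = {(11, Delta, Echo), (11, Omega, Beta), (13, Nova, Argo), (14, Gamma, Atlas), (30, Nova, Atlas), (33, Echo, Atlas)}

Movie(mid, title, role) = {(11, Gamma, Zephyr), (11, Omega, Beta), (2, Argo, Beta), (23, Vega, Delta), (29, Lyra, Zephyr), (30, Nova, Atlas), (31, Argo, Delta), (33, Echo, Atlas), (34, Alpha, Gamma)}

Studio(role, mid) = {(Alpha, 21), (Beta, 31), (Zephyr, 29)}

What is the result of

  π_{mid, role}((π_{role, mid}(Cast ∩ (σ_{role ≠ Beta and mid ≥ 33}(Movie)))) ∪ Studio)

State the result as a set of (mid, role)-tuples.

Apply σ_{role ≠ Beta and mid ≥ 33}; surviving tuples: {(33, Echo, Atlas), (34, Alpha, Gamma)}
Intersection: {(11, Delta, Echo), (11, Omega, Beta), (13, Nova, Argo), (14, Gamma, Atlas), (30, Nova, Atlas), (33, Echo, Atlas)} with {(33, Echo, Atlas), (34, Alpha, Gamma)} → {(33, Echo, Atlas)}
π[role, mid]: project onto (role, mid) → {(Atlas, 33)}
Union: {(Atlas, 33)} with {(Alpha, 21), (Beta, 31), (Zephyr, 29)} → {(Alpha, 21), (Atlas, 33), (Beta, 31), (Zephyr, 29)}
π[mid, role]: project onto (mid, role) → {(21, Alpha), (29, Zephyr), (31, Beta), (33, Atlas)}

{(21, Alpha), (29, Zephyr), (31, Beta), (33, Atlas)}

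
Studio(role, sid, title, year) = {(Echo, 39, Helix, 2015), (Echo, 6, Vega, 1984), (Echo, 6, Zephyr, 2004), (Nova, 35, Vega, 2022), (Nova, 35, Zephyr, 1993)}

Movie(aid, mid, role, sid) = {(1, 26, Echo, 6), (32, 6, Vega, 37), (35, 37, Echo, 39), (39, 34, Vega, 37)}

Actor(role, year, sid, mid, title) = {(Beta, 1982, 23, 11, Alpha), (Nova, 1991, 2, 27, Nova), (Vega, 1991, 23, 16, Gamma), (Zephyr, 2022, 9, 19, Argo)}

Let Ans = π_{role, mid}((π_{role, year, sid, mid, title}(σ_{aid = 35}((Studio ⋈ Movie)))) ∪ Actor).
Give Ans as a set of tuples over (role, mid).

{(Beta, 11), (Echo, 37), (Nova, 27), (Vega, 16), (Zephyr, 19)}

Studio ⋈ Movie (natural join on role, sid): {(Echo, 39, Helix, 2015, 35, 37), (Echo, 6, Vega, 1984, 1, 26), (Echo, 6, Zephyr, 2004, 1, 26)}
σ[aid = 35]: keep tuples satisfying aid = 35 → {(Echo, 39, Helix, 2015, 35, 37)}
π[role, year, sid, mid, title]: project onto (role, year, sid, mid, title) → {(Echo, 2015, 39, 37, Helix)}
Union: {(Echo, 2015, 39, 37, Helix)} with {(Beta, 1982, 23, 11, Alpha), (Nova, 1991, 2, 27, Nova), (Vega, 1991, 23, 16, Gamma), (Zephyr, 2022, 9, 19, Argo)} → {(Beta, 1982, 23, 11, Alpha), (Echo, 2015, 39, 37, Helix), (Nova, 1991, 2, 27, Nova), (Vega, 1991, 23, 16, Gamma), (Zephyr, 2022, 9, 19, Argo)}
π[role, mid]: project onto (role, mid) → {(Beta, 11), (Echo, 37), (Nova, 27), (Vega, 16), (Zephyr, 19)}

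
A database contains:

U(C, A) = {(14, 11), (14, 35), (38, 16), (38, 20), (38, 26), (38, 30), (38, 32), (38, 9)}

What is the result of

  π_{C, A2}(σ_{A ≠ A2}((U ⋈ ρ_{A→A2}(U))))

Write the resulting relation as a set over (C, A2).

ρ[A→A2]: schema becomes (C, A2); tuples unchanged.
Natural join on C: {(14, 11, 11), (14, 11, 35), (14, 35, 11), (14, 35, 35), (38, 16, 16), (38, 16, 20), (38, 16, 26), (38, 16, 30), (38, 16, 32), (38, 16, 9), (38, 20, 16), (38, 20, 20), (38, 20, 26), (38, 20, 30), (38, 20, 32), (38, 20, 9), (38, 26, 16), (38, 26, 20), (38, 26, 26), (38, 26, 30), (38, 26, 32), (38, 26, 9), (38, 30, 16), (38, 30, 20), (38, 30, 26), (38, 30, 30), (38, 30, 32), (38, 30, 9), (38, 32, 16), (38, 32, 20), (38, 32, 26), (38, 32, 30), (38, 32, 32), (38, 32, 9), (38, 9, 16), (38, 9, 20), (38, 9, 26), (38, 9, 30), (38, 9, 32), (38, 9, 9)}
σ[A ≠ A2]: keep tuples satisfying A ≠ A2 → {(14, 11, 35), (14, 35, 11), (38, 16, 20), (38, 16, 26), (38, 16, 30), (38, 16, 32), (38, 16, 9), (38, 20, 16), (38, 20, 26), (38, 20, 30), (38, 20, 32), (38, 20, 9), (38, 26, 16), (38, 26, 20), (38, 26, 30), (38, 26, 32), (38, 26, 9), (38, 30, 16), (38, 30, 20), (38, 30, 26), (38, 30, 32), (38, 30, 9), (38, 32, 16), (38, 32, 20), (38, 32, 26), (38, 32, 30), (38, 32, 9), (38, 9, 16), (38, 9, 20), (38, 9, 26), (38, 9, 30), (38, 9, 32)}
π_{C, A2} gives {(14, 11), (14, 35), (38, 16), (38, 20), (38, 26), (38, 30), (38, 32), (38, 9)} (24 duplicate(s) eliminated).

{(14, 11), (14, 35), (38, 16), (38, 20), (38, 26), (38, 30), (38, 32), (38, 9)}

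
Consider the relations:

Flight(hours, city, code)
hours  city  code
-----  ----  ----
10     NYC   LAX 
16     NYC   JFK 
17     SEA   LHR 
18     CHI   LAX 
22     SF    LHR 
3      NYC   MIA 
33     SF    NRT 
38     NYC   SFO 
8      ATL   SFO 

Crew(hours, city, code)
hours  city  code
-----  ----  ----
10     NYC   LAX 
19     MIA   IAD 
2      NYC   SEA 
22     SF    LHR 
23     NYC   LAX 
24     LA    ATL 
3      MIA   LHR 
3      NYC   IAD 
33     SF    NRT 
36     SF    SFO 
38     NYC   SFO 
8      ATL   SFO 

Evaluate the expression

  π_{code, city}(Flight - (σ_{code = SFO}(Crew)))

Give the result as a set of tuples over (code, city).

Selection code = SFO: {(36, SF, SFO), (38, NYC, SFO), (8, ATL, SFO)}
Set difference of the two operands is {(10, NYC, LAX), (16, NYC, JFK), (17, SEA, LHR), (18, CHI, LAX), (22, SF, LHR), (3, NYC, MIA), (33, SF, NRT)}.
π[code, city]: project onto (code, city) → {(JFK, NYC), (LAX, CHI), (LAX, NYC), (LHR, SEA), (LHR, SF), (MIA, NYC), (NRT, SF)}

{(JFK, NYC), (LAX, CHI), (LAX, NYC), (LHR, SEA), (LHR, SF), (MIA, NYC), (NRT, SF)}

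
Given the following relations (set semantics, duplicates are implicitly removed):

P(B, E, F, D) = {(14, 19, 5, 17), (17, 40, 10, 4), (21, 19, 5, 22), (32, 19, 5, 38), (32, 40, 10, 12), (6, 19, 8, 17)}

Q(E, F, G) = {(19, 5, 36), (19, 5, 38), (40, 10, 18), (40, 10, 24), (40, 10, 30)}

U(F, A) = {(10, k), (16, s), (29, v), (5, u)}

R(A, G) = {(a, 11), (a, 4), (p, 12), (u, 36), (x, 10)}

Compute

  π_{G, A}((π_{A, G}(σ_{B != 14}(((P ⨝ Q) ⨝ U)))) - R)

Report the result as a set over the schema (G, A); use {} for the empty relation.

Natural join on E, F: {(14, 19, 5, 17, 36), (14, 19, 5, 17, 38), (17, 40, 10, 4, 18), (17, 40, 10, 4, 24), (17, 40, 10, 4, 30), (21, 19, 5, 22, 36), (21, 19, 5, 22, 38), (32, 19, 5, 38, 36), (32, 19, 5, 38, 38), (32, 40, 10, 12, 18), (32, 40, 10, 12, 24), (32, 40, 10, 12, 30)}
Natural join on F: {(14, 19, 5, 17, 36, u), (14, 19, 5, 17, 38, u), (17, 40, 10, 4, 18, k), (17, 40, 10, 4, 24, k), (17, 40, 10, 4, 30, k), (21, 19, 5, 22, 36, u), (21, 19, 5, 22, 38, u), (32, 19, 5, 38, 36, u), (32, 19, 5, 38, 38, u), (32, 40, 10, 12, 18, k), (32, 40, 10, 12, 24, k), (32, 40, 10, 12, 30, k)}
Selection B != 14: {(17, 40, 10, 4, 18, k), (17, 40, 10, 4, 24, k), (17, 40, 10, 4, 30, k), (21, 19, 5, 22, 36, u), (21, 19, 5, 22, 38, u), (32, 19, 5, 38, 36, u), (32, 19, 5, 38, 38, u), (32, 40, 10, 12, 18, k), (32, 40, 10, 12, 24, k), (32, 40, 10, 12, 30, k)}
π_{A, G} gives {(k, 18), (k, 24), (k, 30), (u, 36), (u, 38)} (5 duplicate(s) eliminated).
Taking the difference: {(k, 18), (k, 24), (k, 30), (u, 38)}
π_{G, A} gives {(18, k), (24, k), (30, k), (38, u)}.

{(18, k), (24, k), (30, k), (38, u)}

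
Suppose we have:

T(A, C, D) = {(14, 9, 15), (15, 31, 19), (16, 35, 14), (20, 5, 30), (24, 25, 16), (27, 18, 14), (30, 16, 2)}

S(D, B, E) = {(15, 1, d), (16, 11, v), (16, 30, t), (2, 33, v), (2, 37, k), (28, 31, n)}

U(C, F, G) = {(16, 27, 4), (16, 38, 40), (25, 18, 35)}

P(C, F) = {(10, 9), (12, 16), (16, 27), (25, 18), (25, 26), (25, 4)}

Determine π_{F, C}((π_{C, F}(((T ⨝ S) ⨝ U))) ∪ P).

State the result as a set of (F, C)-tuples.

T ⋈ S (natural join on D): {(14, 9, 15, 1, d), (24, 25, 16, 11, v), (24, 25, 16, 30, t), (30, 16, 2, 33, v), (30, 16, 2, 37, k)}
(T ⨝ S) ⋈ U (natural join on C): {(24, 25, 16, 11, v, 18, 35), (24, 25, 16, 30, t, 18, 35), (30, 16, 2, 33, v, 27, 4), (30, 16, 2, 33, v, 38, 40), (30, 16, 2, 37, k, 27, 4), (30, 16, 2, 37, k, 38, 40)}
π[C, F]: project onto (C, F) (3 duplicate(s) eliminated) → {(16, 27), (16, 38), (25, 18)}
Taking the union: {(10, 9), (12, 16), (16, 27), (16, 38), (25, 18), (25, 26), (25, 4)}
π[F, C]: project onto (F, C) → {(16, 12), (18, 25), (26, 25), (27, 16), (38, 16), (4, 25), (9, 10)}

{(16, 12), (18, 25), (26, 25), (27, 16), (38, 16), (4, 25), (9, 10)}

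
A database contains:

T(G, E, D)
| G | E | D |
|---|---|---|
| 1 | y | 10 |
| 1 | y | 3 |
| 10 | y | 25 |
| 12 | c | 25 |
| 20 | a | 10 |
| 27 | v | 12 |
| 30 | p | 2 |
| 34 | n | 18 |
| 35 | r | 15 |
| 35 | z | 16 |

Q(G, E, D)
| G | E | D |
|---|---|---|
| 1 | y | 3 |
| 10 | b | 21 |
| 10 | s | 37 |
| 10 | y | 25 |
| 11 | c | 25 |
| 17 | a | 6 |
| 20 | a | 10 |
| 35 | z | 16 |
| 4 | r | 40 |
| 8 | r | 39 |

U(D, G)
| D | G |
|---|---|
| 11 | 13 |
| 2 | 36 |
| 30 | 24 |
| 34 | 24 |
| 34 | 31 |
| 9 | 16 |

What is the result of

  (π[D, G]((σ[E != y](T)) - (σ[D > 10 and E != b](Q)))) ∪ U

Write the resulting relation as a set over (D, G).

σ[E != y]: keep tuples satisfying E != y → {(12, c, 25), (20, a, 10), (27, v, 12), (30, p, 2), (34, n, 18), (35, r, 15), (35, z, 16)}
σ[D > 10 and E != b]: keep tuples satisfying D > 10 and E != b → {(10, s, 37), (10, y, 25), (11, c, 25), (35, z, 16), (4, r, 40), (8, r, 39)}
Difference: {(12, c, 25), (20, a, 10), (27, v, 12), (30, p, 2), (34, n, 18), (35, r, 15), (35, z, 16)} with {(10, s, 37), (10, y, 25), (11, c, 25), (35, z, 16), (4, r, 40), (8, r, 39)} → {(12, c, 25), (20, a, 10), (27, v, 12), (30, p, 2), (34, n, 18), (35, r, 15)}
π[D, G]: project onto (D, G) → {(10, 20), (12, 27), (15, 35), (18, 34), (2, 30), (25, 12)}
Union: {(10, 20), (12, 27), (15, 35), (18, 34), (2, 30), (25, 12)} with {(11, 13), (2, 36), (30, 24), (34, 24), (34, 31), (9, 16)} → {(10, 20), (11, 13), (12, 27), (15, 35), (18, 34), (2, 30), (2, 36), (25, 12), (30, 24), (34, 24), (34, 31), (9, 16)}

{(10, 20), (11, 13), (12, 27), (15, 35), (18, 34), (2, 30), (2, 36), (25, 12), (30, 24), (34, 24), (34, 31), (9, 16)}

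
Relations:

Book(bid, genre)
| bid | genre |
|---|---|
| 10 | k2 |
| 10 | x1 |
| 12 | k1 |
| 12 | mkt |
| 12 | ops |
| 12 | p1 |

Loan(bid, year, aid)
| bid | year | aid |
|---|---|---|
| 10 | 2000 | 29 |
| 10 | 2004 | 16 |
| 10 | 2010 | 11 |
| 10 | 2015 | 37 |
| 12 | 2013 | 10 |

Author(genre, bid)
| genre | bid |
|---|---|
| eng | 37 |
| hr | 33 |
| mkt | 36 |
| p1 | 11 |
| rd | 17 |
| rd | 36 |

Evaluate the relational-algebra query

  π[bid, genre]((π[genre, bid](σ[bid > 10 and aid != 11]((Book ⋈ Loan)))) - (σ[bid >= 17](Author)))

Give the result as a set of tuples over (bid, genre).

Natural join on bid: {(10, k2, 2000, 29), (10, k2, 2004, 16), (10, k2, 2010, 11), (10, k2, 2015, 37), (10, x1, 2000, 29), (10, x1, 2004, 16), (10, x1, 2010, 11), (10, x1, 2015, 37), (12, k1, 2013, 10), (12, mkt, 2013, 10), (12, ops, 2013, 10), (12, p1, 2013, 10)}
Selection bid > 10 and aid != 11: {(12, k1, 2013, 10), (12, mkt, 2013, 10), (12, ops, 2013, 10), (12, p1, 2013, 10)}
Projecting to genre, bid: {(k1, 12), (mkt, 12), (ops, 12), (p1, 12)}
Selection bid >= 17: {(eng, 37), (hr, 33), (mkt, 36), (rd, 17), (rd, 36)}
Taking the difference: {(k1, 12), (mkt, 12), (ops, 12), (p1, 12)}
Projecting to bid, genre: {(12, k1), (12, mkt), (12, ops), (12, p1)}

{(12, k1), (12, mkt), (12, ops), (12, p1)}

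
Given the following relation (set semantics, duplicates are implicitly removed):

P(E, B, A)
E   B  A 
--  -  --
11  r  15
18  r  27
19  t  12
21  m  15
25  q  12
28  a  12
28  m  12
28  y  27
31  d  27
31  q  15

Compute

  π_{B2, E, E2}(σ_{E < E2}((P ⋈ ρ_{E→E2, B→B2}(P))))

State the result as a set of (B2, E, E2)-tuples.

{(a, 19, 28), (a, 25, 28), (d, 18, 31), (d, 28, 31), (m, 11, 21), (m, 19, 28), (m, 25, 28), (q, 11, 31), (q, 19, 25), (q, 21, 31), (y, 18, 28)}

ρ[E→E2, B→B2]: schema becomes (E2, B2, A); tuples unchanged.
Joining P and ρ_{E→E2, B→B2}(P) on A yields {(11, r, 15, 11, r), (11, r, 15, 21, m), (11, r, 15, 31, q), (18, r, 27, 18, r), (18, r, 27, 28, y), (18, r, 27, 31, d), (19, t, 12, 19, t), (19, t, 12, 25, q), (19, t, 12, 28, a), (19, t, 12, 28, m), (21, m, 15, 11, r), (21, m, 15, 21, m), (21, m, 15, 31, q), (25, q, 12, 19, t), (25, q, 12, 25, q), (25, q, 12, 28, a), (25, q, 12, 28, m), (28, a, 12, 19, t), (28, a, 12, 25, q), (28, a, 12, 28, a), (28, a, 12, 28, m), (28, m, 12, 19, t), (28, m, 12, 25, q), (28, m, 12, 28, a), (28, m, 12, 28, m), (28, y, 27, 18, r), (28, y, 27, 28, y), (28, y, 27, 31, d), (31, d, 27, 18, r), (31, d, 27, 28, y), (31, d, 27, 31, d), (31, q, 15, 11, r), (31, q, 15, 21, m), (31, q, 15, 31, q)}.
Filtering on E < E2 leaves {(11, r, 15, 21, m), (11, r, 15, 31, q), (18, r, 27, 28, y), (18, r, 27, 31, d), (19, t, 12, 25, q), (19, t, 12, 28, a), (19, t, 12, 28, m), (21, m, 15, 31, q), (25, q, 12, 28, a), (25, q, 12, 28, m), (28, y, 27, 31, d)}.
Projecting to B2, E, E2: {(a, 19, 28), (a, 25, 28), (d, 18, 31), (d, 28, 31), (m, 11, 21), (m, 19, 28), (m, 25, 28), (q, 11, 31), (q, 19, 25), (q, 21, 31), (y, 18, 28)}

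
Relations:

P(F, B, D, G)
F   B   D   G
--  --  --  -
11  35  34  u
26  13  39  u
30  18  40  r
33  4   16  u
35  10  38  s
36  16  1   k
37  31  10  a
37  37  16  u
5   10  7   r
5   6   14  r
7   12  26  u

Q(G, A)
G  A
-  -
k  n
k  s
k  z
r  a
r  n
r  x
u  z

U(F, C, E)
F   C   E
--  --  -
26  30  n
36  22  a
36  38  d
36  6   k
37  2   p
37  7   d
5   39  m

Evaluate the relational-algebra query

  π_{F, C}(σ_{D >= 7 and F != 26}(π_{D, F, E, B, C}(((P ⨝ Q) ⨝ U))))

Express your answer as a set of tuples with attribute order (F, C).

Natural join on G: {(11, 35, 34, u, z), (26, 13, 39, u, z), (30, 18, 40, r, a), (30, 18, 40, r, n), (30, 18, 40, r, x), (33, 4, 16, u, z), (36, 16, 1, k, n), (36, 16, 1, k, s), (36, 16, 1, k, z), (37, 37, 16, u, z), (5, 10, 7, r, a), (5, 10, 7, r, n), (5, 10, 7, r, x), (5, 6, 14, r, a), (5, 6, 14, r, n), (5, 6, 14, r, x), (7, 12, 26, u, z)}
Natural join on F: {(26, 13, 39, u, z, 30, n), (36, 16, 1, k, n, 22, a), (36, 16, 1, k, n, 38, d), (36, 16, 1, k, n, 6, k), (36, 16, 1, k, s, 22, a), (36, 16, 1, k, s, 38, d), (36, 16, 1, k, s, 6, k), (36, 16, 1, k, z, 22, a), (36, 16, 1, k, z, 38, d), (36, 16, 1, k, z, 6, k), (37, 37, 16, u, z, 2, p), (37, 37, 16, u, z, 7, d), (5, 10, 7, r, a, 39, m), (5, 10, 7, r, n, 39, m), (5, 10, 7, r, x, 39, m), (5, 6, 14, r, a, 39, m), (5, 6, 14, r, n, 39, m), (5, 6, 14, r, x, 39, m)}
π[D, F, E, B, C]: project onto (D, F, E, B, C) (10 duplicate(s) eliminated) → {(1, 36, a, 16, 22), (1, 36, d, 16, 38), (1, 36, k, 16, 6), (14, 5, m, 6, 39), (16, 37, d, 37, 7), (16, 37, p, 37, 2), (39, 26, n, 13, 30), (7, 5, m, 10, 39)}
Apply σ_{D >= 7 and F != 26}; surviving tuples: {(14, 5, m, 6, 39), (16, 37, d, 37, 7), (16, 37, p, 37, 2), (7, 5, m, 10, 39)}
π[F, C]: project onto (F, C) (1 duplicate(s) eliminated) → {(37, 2), (37, 7), (5, 39)}

{(37, 2), (37, 7), (5, 39)}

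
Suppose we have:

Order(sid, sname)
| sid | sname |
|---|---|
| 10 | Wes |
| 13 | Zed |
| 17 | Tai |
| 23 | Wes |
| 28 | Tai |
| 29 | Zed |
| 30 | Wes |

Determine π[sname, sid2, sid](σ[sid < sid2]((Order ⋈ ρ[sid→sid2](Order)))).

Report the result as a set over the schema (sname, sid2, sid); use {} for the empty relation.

{(Tai, 28, 17), (Wes, 23, 10), (Wes, 30, 10), (Wes, 30, 23), (Zed, 29, 13)}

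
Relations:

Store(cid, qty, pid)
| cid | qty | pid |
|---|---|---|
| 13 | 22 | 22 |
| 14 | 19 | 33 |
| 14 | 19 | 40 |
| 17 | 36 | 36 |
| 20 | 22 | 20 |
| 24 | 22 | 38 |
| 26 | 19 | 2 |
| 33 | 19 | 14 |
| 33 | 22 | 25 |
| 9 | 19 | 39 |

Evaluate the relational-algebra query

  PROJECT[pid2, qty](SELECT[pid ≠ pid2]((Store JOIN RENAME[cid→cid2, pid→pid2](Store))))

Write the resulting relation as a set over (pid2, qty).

{(14, 19), (2, 19), (20, 22), (22, 22), (25, 22), (33, 19), (38, 22), (39, 19), (40, 19)}

ρ[cid→cid2, pid→pid2]: schema becomes (cid2, qty, pid2); tuples unchanged.
Store ⋈ RENAME[cid→cid2, pid→pid2](Store) (natural join on qty): {(13, 22, 22, 13, 22), (13, 22, 22, 20, 20), (13, 22, 22, 24, 38), (13, 22, 22, 33, 25), (14, 19, 33, 14, 33), (14, 19, 33, 14, 40), (14, 19, 33, 26, 2), (14, 19, 33, 33, 14), (14, 19, 33, 9, 39), (14, 19, 40, 14, 33), (14, 19, 40, 14, 40), (14, 19, 40, 26, 2), (14, 19, 40, 33, 14), (14, 19, 40, 9, 39), (17, 36, 36, 17, 36), (20, 22, 20, 13, 22), (20, 22, 20, 20, 20), (20, 22, 20, 24, 38), (20, 22, 20, 33, 25), (24, 22, 38, 13, 22), (24, 22, 38, 20, 20), (24, 22, 38, 24, 38), (24, 22, 38, 33, 25), (26, 19, 2, 14, 33), (26, 19, 2, 14, 40), (26, 19, 2, 26, 2), (26, 19, 2, 33, 14), (26, 19, 2, 9, 39), (33, 19, 14, 14, 33), (33, 19, 14, 14, 40), (33, 19, 14, 26, 2), (33, 19, 14, 33, 14), (33, 19, 14, 9, 39), (33, 22, 25, 13, 22), (33, 22, 25, 20, 20), (33, 22, 25, 24, 38), (33, 22, 25, 33, 25), (9, 19, 39, 14, 33), (9, 19, 39, 14, 40), (9, 19, 39, 26, 2), (9, 19, 39, 33, 14), (9, 19, 39, 9, 39)}
σ[pid ≠ pid2]: keep tuples satisfying pid ≠ pid2 → {(13, 22, 22, 20, 20), (13, 22, 22, 24, 38), (13, 22, 22, 33, 25), (14, 19, 33, 14, 40), (14, 19, 33, 26, 2), (14, 19, 33, 33, 14), (14, 19, 33, 9, 39), (14, 19, 40, 14, 33), (14, 19, 40, 26, 2), (14, 19, 40, 33, 14), (14, 19, 40, 9, 39), (20, 22, 20, 13, 22), (20, 22, 20, 24, 38), (20, 22, 20, 33, 25), (24, 22, 38, 13, 22), (24, 22, 38, 20, 20), (24, 22, 38, 33, 25), (26, 19, 2, 14, 33), (26, 19, 2, 14, 40), (26, 19, 2, 33, 14), (26, 19, 2, 9, 39), (33, 19, 14, 14, 33), (33, 19, 14, 14, 40), (33, 19, 14, 26, 2), (33, 19, 14, 9, 39), (33, 22, 25, 13, 22), (33, 22, 25, 20, 20), (33, 22, 25, 24, 38), (9, 19, 39, 14, 33), (9, 19, 39, 14, 40), (9, 19, 39, 26, 2), (9, 19, 39, 33, 14)}
Projecting to pid2, qty (23 duplicate(s) eliminated): {(14, 19), (2, 19), (20, 22), (22, 22), (25, 22), (33, 19), (38, 22), (39, 19), (40, 19)}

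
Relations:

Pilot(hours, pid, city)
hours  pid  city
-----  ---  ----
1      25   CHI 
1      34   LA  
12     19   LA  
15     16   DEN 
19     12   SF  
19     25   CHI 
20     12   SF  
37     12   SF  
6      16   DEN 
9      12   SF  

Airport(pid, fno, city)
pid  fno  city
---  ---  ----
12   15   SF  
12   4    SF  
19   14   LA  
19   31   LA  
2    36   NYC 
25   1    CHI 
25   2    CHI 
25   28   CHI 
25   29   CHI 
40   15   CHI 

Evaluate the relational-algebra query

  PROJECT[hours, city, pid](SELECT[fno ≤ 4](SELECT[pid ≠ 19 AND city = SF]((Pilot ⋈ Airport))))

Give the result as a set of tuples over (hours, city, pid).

Natural join on pid, city: {(1, 25, CHI, 1), (1, 25, CHI, 2), (1, 25, CHI, 28), (1, 25, CHI, 29), (12, 19, LA, 14), (12, 19, LA, 31), (19, 12, SF, 15), (19, 12, SF, 4), (19, 25, CHI, 1), (19, 25, CHI, 2), (19, 25, CHI, 28), (19, 25, CHI, 29), (20, 12, SF, 15), (20, 12, SF, 4), (37, 12, SF, 15), (37, 12, SF, 4), (9, 12, SF, 15), (9, 12, SF, 4)}
σ[pid ≠ 19 AND city = SF]: keep tuples satisfying pid ≠ 19 AND city = SF → {(19, 12, SF, 15), (19, 12, SF, 4), (20, 12, SF, 15), (20, 12, SF, 4), (37, 12, SF, 15), (37, 12, SF, 4), (9, 12, SF, 15), (9, 12, SF, 4)}
σ[fno ≤ 4]: keep tuples satisfying fno ≤ 4 → {(19, 12, SF, 4), (20, 12, SF, 4), (37, 12, SF, 4), (9, 12, SF, 4)}
π_{hours, city, pid} gives {(19, SF, 12), (20, SF, 12), (37, SF, 12), (9, SF, 12)}.

{(19, SF, 12), (20, SF, 12), (37, SF, 12), (9, SF, 12)}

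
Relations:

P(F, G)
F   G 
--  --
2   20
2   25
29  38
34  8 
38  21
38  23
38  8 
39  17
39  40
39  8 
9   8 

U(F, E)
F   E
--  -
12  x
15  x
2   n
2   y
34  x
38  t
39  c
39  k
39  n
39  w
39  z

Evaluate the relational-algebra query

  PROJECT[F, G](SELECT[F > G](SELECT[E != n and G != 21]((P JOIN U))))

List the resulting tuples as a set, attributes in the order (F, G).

{(34, 8), (38, 23), (38, 8), (39, 17), (39, 8)}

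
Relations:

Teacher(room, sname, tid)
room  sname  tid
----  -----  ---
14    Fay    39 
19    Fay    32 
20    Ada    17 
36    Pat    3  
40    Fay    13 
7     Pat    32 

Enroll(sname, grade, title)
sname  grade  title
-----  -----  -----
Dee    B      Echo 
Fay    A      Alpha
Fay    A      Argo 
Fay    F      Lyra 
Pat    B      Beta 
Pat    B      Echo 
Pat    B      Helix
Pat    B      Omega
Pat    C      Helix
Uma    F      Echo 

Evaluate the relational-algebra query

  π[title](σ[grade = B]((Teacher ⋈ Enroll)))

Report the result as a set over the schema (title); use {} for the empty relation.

Teacher ⋈ Enroll (natural join on sname): {(14, Fay, 39, A, Alpha), (14, Fay, 39, A, Argo), (14, Fay, 39, F, Lyra), (19, Fay, 32, A, Alpha), (19, Fay, 32, A, Argo), (19, Fay, 32, F, Lyra), (36, Pat, 3, B, Beta), (36, Pat, 3, B, Echo), (36, Pat, 3, B, Helix), (36, Pat, 3, B, Omega), (36, Pat, 3, C, Helix), (40, Fay, 13, A, Alpha), (40, Fay, 13, A, Argo), (40, Fay, 13, F, Lyra), (7, Pat, 32, B, Beta), (7, Pat, 32, B, Echo), (7, Pat, 32, B, Helix), (7, Pat, 32, B, Omega), (7, Pat, 32, C, Helix)}
Filtering on grade = B leaves {(36, Pat, 3, B, Beta), (36, Pat, 3, B, Echo), (36, Pat, 3, B, Helix), (36, Pat, 3, B, Omega), (7, Pat, 32, B, Beta), (7, Pat, 32, B, Echo), (7, Pat, 32, B, Helix), (7, Pat, 32, B, Omega)}.
π_{title} gives {Beta, Echo, Helix, Omega} (4 duplicate(s) eliminated).

{Beta, Echo, Helix, Omega}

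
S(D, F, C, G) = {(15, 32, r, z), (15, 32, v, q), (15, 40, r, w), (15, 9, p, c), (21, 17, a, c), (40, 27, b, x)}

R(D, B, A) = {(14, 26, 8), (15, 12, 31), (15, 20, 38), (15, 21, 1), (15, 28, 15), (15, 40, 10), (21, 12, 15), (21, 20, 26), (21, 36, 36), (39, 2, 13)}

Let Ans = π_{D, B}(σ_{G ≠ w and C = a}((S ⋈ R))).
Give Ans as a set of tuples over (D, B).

Joining S and R on D yields {(15, 32, r, z, 12, 31), (15, 32, r, z, 20, 38), (15, 32, r, z, 21, 1), (15, 32, r, z, 28, 15), (15, 32, r, z, 40, 10), (15, 32, v, q, 12, 31), (15, 32, v, q, 20, 38), (15, 32, v, q, 21, 1), (15, 32, v, q, 28, 15), (15, 32, v, q, 40, 10), (15, 40, r, w, 12, 31), (15, 40, r, w, 20, 38), (15, 40, r, w, 21, 1), (15, 40, r, w, 28, 15), (15, 40, r, w, 40, 10), (15, 9, p, c, 12, 31), (15, 9, p, c, 20, 38), (15, 9, p, c, 21, 1), (15, 9, p, c, 28, 15), (15, 9, p, c, 40, 10), (21, 17, a, c, 12, 15), (21, 17, a, c, 20, 26), (21, 17, a, c, 36, 36)}.
Selection G ≠ w and C = a: {(21, 17, a, c, 12, 15), (21, 17, a, c, 20, 26), (21, 17, a, c, 36, 36)}
π_{D, B} gives {(21, 12), (21, 20), (21, 36)}.

{(21, 12), (21, 20), (21, 36)}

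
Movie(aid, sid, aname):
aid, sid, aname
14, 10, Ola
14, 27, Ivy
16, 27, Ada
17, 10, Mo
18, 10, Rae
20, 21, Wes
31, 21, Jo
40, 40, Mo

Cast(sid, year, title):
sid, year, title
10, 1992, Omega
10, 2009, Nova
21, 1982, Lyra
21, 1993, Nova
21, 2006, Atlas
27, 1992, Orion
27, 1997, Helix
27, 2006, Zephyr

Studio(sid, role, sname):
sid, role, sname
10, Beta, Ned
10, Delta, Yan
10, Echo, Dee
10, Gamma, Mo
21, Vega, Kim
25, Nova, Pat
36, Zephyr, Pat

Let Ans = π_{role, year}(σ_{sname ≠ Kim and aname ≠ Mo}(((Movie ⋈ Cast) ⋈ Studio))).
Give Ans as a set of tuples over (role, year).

Joining Movie and Cast on sid yields {(14, 10, Ola, 1992, Omega), (14, 10, Ola, 2009, Nova), (14, 27, Ivy, 1992, Orion), (14, 27, Ivy, 1997, Helix), (14, 27, Ivy, 2006, Zephyr), (16, 27, Ada, 1992, Orion), (16, 27, Ada, 1997, Helix), (16, 27, Ada, 2006, Zephyr), (17, 10, Mo, 1992, Omega), (17, 10, Mo, 2009, Nova), (18, 10, Rae, 1992, Omega), (18, 10, Rae, 2009, Nova), (20, 21, Wes, 1982, Lyra), (20, 21, Wes, 1993, Nova), (20, 21, Wes, 2006, Atlas), (31, 21, Jo, 1982, Lyra), (31, 21, Jo, 1993, Nova), (31, 21, Jo, 2006, Atlas)}.
Joining (Movie ⋈ Cast) and Studio on sid yields {(14, 10, Ola, 1992, Omega, Beta, Ned), (14, 10, Ola, 1992, Omega, Delta, Yan), (14, 10, Ola, 1992, Omega, Echo, Dee), (14, 10, Ola, 1992, Omega, Gamma, Mo), (14, 10, Ola, 2009, Nova, Beta, Ned), (14, 10, Ola, 2009, Nova, Delta, Yan), (14, 10, Ola, 2009, Nova, Echo, Dee), (14, 10, Ola, 2009, Nova, Gamma, Mo), (17, 10, Mo, 1992, Omega, Beta, Ned), (17, 10, Mo, 1992, Omega, Delta, Yan), (17, 10, Mo, 1992, Omega, Echo, Dee), (17, 10, Mo, 1992, Omega, Gamma, Mo), (17, 10, Mo, 2009, Nova, Beta, Ned), (17, 10, Mo, 2009, Nova, Delta, Yan), (17, 10, Mo, 2009, Nova, Echo, Dee), (17, 10, Mo, 2009, Nova, Gamma, Mo), (18, 10, Rae, 1992, Omega, Beta, Ned), (18, 10, Rae, 1992, Omega, Delta, Yan), (18, 10, Rae, 1992, Omega, Echo, Dee), (18, 10, Rae, 1992, Omega, Gamma, Mo), (18, 10, Rae, 2009, Nova, Beta, Ned), (18, 10, Rae, 2009, Nova, Delta, Yan), (18, 10, Rae, 2009, Nova, Echo, Dee), (18, 10, Rae, 2009, Nova, Gamma, Mo), (20, 21, Wes, 1982, Lyra, Vega, Kim), (20, 21, Wes, 1993, Nova, Vega, Kim), (20, 21, Wes, 2006, Atlas, Vega, Kim), (31, 21, Jo, 1982, Lyra, Vega, Kim), (31, 21, Jo, 1993, Nova, Vega, Kim), (31, 21, Jo, 2006, Atlas, Vega, Kim)}.
Apply σ_{sname ≠ Kim and aname ≠ Mo}; surviving tuples: {(14, 10, Ola, 1992, Omega, Beta, Ned), (14, 10, Ola, 1992, Omega, Delta, Yan), (14, 10, Ola, 1992, Omega, Echo, Dee), (14, 10, Ola, 1992, Omega, Gamma, Mo), (14, 10, Ola, 2009, Nova, Beta, Ned), (14, 10, Ola, 2009, Nova, Delta, Yan), (14, 10, Ola, 2009, Nova, Echo, Dee), (14, 10, Ola, 2009, Nova, Gamma, Mo), (18, 10, Rae, 1992, Omega, Beta, Ned), (18, 10, Rae, 1992, Omega, Delta, Yan), (18, 10, Rae, 1992, Omega, Echo, Dee), (18, 10, Rae, 1992, Omega, Gamma, Mo), (18, 10, Rae, 2009, Nova, Beta, Ned), (18, 10, Rae, 2009, Nova, Delta, Yan), (18, 10, Rae, 2009, Nova, Echo, Dee), (18, 10, Rae, 2009, Nova, Gamma, Mo)}
Keep only column(s) role, year (8 duplicate(s) eliminated): {(Beta, 1992), (Beta, 2009), (Delta, 1992), (Delta, 2009), (Echo, 1992), (Echo, 2009), (Gamma, 1992), (Gamma, 2009)}

{(Beta, 1992), (Beta, 2009), (Delta, 1992), (Delta, 2009), (Echo, 1992), (Echo, 2009), (Gamma, 1992), (Gamma, 2009)}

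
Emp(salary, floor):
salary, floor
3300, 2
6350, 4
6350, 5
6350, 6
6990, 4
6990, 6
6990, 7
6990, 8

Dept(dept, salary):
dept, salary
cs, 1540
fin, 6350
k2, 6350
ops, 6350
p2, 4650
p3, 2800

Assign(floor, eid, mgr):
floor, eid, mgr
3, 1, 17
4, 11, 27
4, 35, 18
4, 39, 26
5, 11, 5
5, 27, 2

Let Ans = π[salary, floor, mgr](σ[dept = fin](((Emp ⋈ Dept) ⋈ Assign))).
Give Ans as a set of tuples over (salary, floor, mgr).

Natural join on salary: {(6350, 4, fin), (6350, 4, k2), (6350, 4, ops), (6350, 5, fin), (6350, 5, k2), (6350, 5, ops), (6350, 6, fin), (6350, 6, k2), (6350, 6, ops)}
Natural join on floor: {(6350, 4, fin, 11, 27), (6350, 4, fin, 35, 18), (6350, 4, fin, 39, 26), (6350, 4, k2, 11, 27), (6350, 4, k2, 35, 18), (6350, 4, k2, 39, 26), (6350, 4, ops, 11, 27), (6350, 4, ops, 35, 18), (6350, 4, ops, 39, 26), (6350, 5, fin, 11, 5), (6350, 5, fin, 27, 2), (6350, 5, k2, 11, 5), (6350, 5, k2, 27, 2), (6350, 5, ops, 11, 5), (6350, 5, ops, 27, 2)}
σ[dept = fin]: keep tuples satisfying dept = fin → {(6350, 4, fin, 11, 27), (6350, 4, fin, 35, 18), (6350, 4, fin, 39, 26), (6350, 5, fin, 11, 5), (6350, 5, fin, 27, 2)}
Keep only column(s) salary, floor, mgr: {(6350, 4, 18), (6350, 4, 26), (6350, 4, 27), (6350, 5, 2), (6350, 5, 5)}

{(6350, 4, 18), (6350, 4, 26), (6350, 4, 27), (6350, 5, 2), (6350, 5, 5)}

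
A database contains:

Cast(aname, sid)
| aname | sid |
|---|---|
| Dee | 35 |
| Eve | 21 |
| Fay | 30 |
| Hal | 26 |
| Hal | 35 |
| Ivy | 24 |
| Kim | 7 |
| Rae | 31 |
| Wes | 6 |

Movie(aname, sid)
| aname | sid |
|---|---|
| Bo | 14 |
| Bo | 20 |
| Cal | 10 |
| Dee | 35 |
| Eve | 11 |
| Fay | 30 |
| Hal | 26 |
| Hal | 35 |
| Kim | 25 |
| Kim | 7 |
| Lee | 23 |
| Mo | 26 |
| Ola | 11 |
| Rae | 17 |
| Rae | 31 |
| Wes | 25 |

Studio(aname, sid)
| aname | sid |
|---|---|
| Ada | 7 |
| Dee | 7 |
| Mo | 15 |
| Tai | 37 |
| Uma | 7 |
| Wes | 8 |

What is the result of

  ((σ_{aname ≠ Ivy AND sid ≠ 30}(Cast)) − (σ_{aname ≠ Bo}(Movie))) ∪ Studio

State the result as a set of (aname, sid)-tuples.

σ[aname ≠ Ivy AND sid ≠ 30]: keep tuples satisfying aname ≠ Ivy AND sid ≠ 30 → {(Dee, 35), (Eve, 21), (Hal, 26), (Hal, 35), (Kim, 7), (Rae, 31), (Wes, 6)}
σ[aname ≠ Bo]: keep tuples satisfying aname ≠ Bo → {(Cal, 10), (Dee, 35), (Eve, 11), (Fay, 30), (Hal, 26), (Hal, 35), (Kim, 25), (Kim, 7), (Lee, 23), (Mo, 26), (Ola, 11), (Rae, 17), (Rae, 31), (Wes, 25)}
Set difference of the two operands is {(Eve, 21), (Wes, 6)}.
Set union of the two operands is {(Ada, 7), (Dee, 7), (Eve, 21), (Mo, 15), (Tai, 37), (Uma, 7), (Wes, 6), (Wes, 8)}.

{(Ada, 7), (Dee, 7), (Eve, 21), (Mo, 15), (Tai, 37), (Uma, 7), (Wes, 6), (Wes, 8)}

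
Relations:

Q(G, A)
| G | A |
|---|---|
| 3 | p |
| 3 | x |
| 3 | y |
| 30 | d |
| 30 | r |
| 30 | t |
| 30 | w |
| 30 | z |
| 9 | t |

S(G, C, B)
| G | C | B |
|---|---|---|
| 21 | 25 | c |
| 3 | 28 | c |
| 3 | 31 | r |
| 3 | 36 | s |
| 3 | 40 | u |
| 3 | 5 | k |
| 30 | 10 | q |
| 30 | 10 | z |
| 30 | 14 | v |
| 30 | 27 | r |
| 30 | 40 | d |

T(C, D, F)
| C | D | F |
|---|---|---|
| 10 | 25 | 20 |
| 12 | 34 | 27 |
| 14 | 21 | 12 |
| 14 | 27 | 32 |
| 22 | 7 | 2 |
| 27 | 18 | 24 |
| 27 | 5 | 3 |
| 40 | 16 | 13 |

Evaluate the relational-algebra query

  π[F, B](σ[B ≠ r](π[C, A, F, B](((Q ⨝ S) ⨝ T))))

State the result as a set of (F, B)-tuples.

{(12, v), (13, d), (13, u), (20, q), (20, z), (32, v)}

Joining Q and S on G yields {(3, p, 28, c), (3, p, 31, r), (3, p, 36, s), (3, p, 40, u), (3, p, 5, k), (3, x, 28, c), (3, x, 31, r), (3, x, 36, s), (3, x, 40, u), (3, x, 5, k), (3, y, 28, c), (3, y, 31, r), (3, y, 36, s), (3, y, 40, u), (3, y, 5, k), (30, d, 10, q), (30, d, 10, z), (30, d, 14, v), (30, d, 27, r), (30, d, 40, d), (30, r, 10, q), (30, r, 10, z), (30, r, 14, v), (30, r, 27, r), (30, r, 40, d), (30, t, 10, q), (30, t, 10, z), (30, t, 14, v), (30, t, 27, r), (30, t, 40, d), (30, w, 10, q), (30, w, 10, z), (30, w, 14, v), (30, w, 27, r), (30, w, 40, d), (30, z, 10, q), (30, z, 10, z), (30, z, 14, v), (30, z, 27, r), (30, z, 40, d)}.
Joining (Q ⨝ S) and T on C yields {(3, p, 40, u, 16, 13), (3, x, 40, u, 16, 13), (3, y, 40, u, 16, 13), (30, d, 10, q, 25, 20), (30, d, 10, z, 25, 20), (30, d, 14, v, 21, 12), (30, d, 14, v, 27, 32), (30, d, 27, r, 18, 24), (30, d, 27, r, 5, 3), (30, d, 40, d, 16, 13), (30, r, 10, q, 25, 20), (30, r, 10, z, 25, 20), (30, r, 14, v, 21, 12), (30, r, 14, v, 27, 32), (30, r, 27, r, 18, 24), (30, r, 27, r, 5, 3), (30, r, 40, d, 16, 13), (30, t, 10, q, 25, 20), (30, t, 10, z, 25, 20), (30, t, 14, v, 21, 12), (30, t, 14, v, 27, 32), (30, t, 27, r, 18, 24), (30, t, 27, r, 5, 3), (30, t, 40, d, 16, 13), (30, w, 10, q, 25, 20), (30, w, 10, z, 25, 20), (30, w, 14, v, 21, 12), (30, w, 14, v, 27, 32), (30, w, 27, r, 18, 24), (30, w, 27, r, 5, 3), (30, w, 40, d, 16, 13), (30, z, 10, q, 25, 20), (30, z, 10, z, 25, 20), (30, z, 14, v, 21, 12), (30, z, 14, v, 27, 32), (30, z, 27, r, 18, 24), (30, z, 27, r, 5, 3), (30, z, 40, d, 16, 13)}.
π[C, A, F, B]: project onto (C, A, F, B) → {(10, d, 20, q), (10, d, 20, z), (10, r, 20, q), (10, r, 20, z), (10, t, 20, q), (10, t, 20, z), (10, w, 20, q), (10, w, 20, z), (10, z, 20, q), (10, z, 20, z), (14, d, 12, v), (14, d, 32, v), (14, r, 12, v), (14, r, 32, v), (14, t, 12, v), (14, t, 32, v), (14, w, 12, v), (14, w, 32, v), (14, z, 12, v), (14, z, 32, v), (27, d, 24, r), (27, d, 3, r), (27, r, 24, r), (27, r, 3, r), (27, t, 24, r), (27, t, 3, r), (27, w, 24, r), (27, w, 3, r), (27, z, 24, r), (27, z, 3, r), (40, d, 13, d), (40, p, 13, u), (40, r, 13, d), (40, t, 13, d), (40, w, 13, d), (40, x, 13, u), (40, y, 13, u), (40, z, 13, d)}
Apply σ_{B ≠ r}; surviving tuples: {(10, d, 20, q), (10, d, 20, z), (10, r, 20, q), (10, r, 20, z), (10, t, 20, q), (10, t, 20, z), (10, w, 20, q), (10, w, 20, z), (10, z, 20, q), (10, z, 20, z), (14, d, 12, v), (14, d, 32, v), (14, r, 12, v), (14, r, 32, v), (14, t, 12, v), (14, t, 32, v), (14, w, 12, v), (14, w, 32, v), (14, z, 12, v), (14, z, 32, v), (40, d, 13, d), (40, p, 13, u), (40, r, 13, d), (40, t, 13, d), (40, w, 13, d), (40, x, 13, u), (40, y, 13, u), (40, z, 13, d)}
π[F, B]: project onto (F, B) (22 duplicate(s) eliminated) → {(12, v), (13, d), (13, u), (20, q), (20, z), (32, v)}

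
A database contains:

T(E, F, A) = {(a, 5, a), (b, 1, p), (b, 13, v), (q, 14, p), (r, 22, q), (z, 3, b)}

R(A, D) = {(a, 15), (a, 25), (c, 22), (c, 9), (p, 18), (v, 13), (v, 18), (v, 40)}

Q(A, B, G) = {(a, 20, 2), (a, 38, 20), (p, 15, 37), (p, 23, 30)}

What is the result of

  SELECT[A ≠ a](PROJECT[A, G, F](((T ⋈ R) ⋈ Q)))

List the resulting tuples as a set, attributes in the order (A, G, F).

{(p, 30, 1), (p, 30, 14), (p, 37, 1), (p, 37, 14)}

Joining T and R on A yields {(a, 5, a, 15), (a, 5, a, 25), (b, 1, p, 18), (b, 13, v, 13), (b, 13, v, 18), (b, 13, v, 40), (q, 14, p, 18)}.
Joining (T ⋈ R) and Q on A yields {(a, 5, a, 15, 20, 2), (a, 5, a, 15, 38, 20), (a, 5, a, 25, 20, 2), (a, 5, a, 25, 38, 20), (b, 1, p, 18, 15, 37), (b, 1, p, 18, 23, 30), (q, 14, p, 18, 15, 37), (q, 14, p, 18, 23, 30)}.
Keep only column(s) A, G, F (2 duplicate(s) eliminated): {(a, 2, 5), (a, 20, 5), (p, 30, 1), (p, 30, 14), (p, 37, 1), (p, 37, 14)}
σ[A ≠ a]: keep tuples satisfying A ≠ a → {(p, 30, 1), (p, 30, 14), (p, 37, 1), (p, 37, 14)}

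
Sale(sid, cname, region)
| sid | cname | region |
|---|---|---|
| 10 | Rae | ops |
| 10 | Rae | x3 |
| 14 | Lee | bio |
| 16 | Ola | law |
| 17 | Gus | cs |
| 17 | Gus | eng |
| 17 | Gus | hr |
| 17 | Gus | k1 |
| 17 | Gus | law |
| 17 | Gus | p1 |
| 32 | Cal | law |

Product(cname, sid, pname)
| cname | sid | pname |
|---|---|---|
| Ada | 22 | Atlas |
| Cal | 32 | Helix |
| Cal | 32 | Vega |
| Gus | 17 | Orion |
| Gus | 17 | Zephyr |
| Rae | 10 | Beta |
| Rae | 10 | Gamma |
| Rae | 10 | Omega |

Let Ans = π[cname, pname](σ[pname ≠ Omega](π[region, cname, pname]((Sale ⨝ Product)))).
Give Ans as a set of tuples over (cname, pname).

{(Cal, Helix), (Cal, Vega), (Gus, Orion), (Gus, Zephyr), (Rae, Beta), (Rae, Gamma)}

Natural join on sid, cname: {(10, Rae, ops, Beta), (10, Rae, ops, Gamma), (10, Rae, ops, Omega), (10, Rae, x3, Beta), (10, Rae, x3, Gamma), (10, Rae, x3, Omega), (17, Gus, cs, Orion), (17, Gus, cs, Zephyr), (17, Gus, eng, Orion), (17, Gus, eng, Zephyr), (17, Gus, hr, Orion), (17, Gus, hr, Zephyr), (17, Gus, k1, Orion), (17, Gus, k1, Zephyr), (17, Gus, law, Orion), (17, Gus, law, Zephyr), (17, Gus, p1, Orion), (17, Gus, p1, Zephyr), (32, Cal, law, Helix), (32, Cal, law, Vega)}
Keep only column(s) region, cname, pname: {(cs, Gus, Orion), (cs, Gus, Zephyr), (eng, Gus, Orion), (eng, Gus, Zephyr), (hr, Gus, Orion), (hr, Gus, Zephyr), (k1, Gus, Orion), (k1, Gus, Zephyr), (law, Cal, Helix), (law, Cal, Vega), (law, Gus, Orion), (law, Gus, Zephyr), (ops, Rae, Beta), (ops, Rae, Gamma), (ops, Rae, Omega), (p1, Gus, Orion), (p1, Gus, Zephyr), (x3, Rae, Beta), (x3, Rae, Gamma), (x3, Rae, Omega)}
Selection pname ≠ Omega: {(cs, Gus, Orion), (cs, Gus, Zephyr), (eng, Gus, Orion), (eng, Gus, Zephyr), (hr, Gus, Orion), (hr, Gus, Zephyr), (k1, Gus, Orion), (k1, Gus, Zephyr), (law, Cal, Helix), (law, Cal, Vega), (law, Gus, Orion), (law, Gus, Zephyr), (ops, Rae, Beta), (ops, Rae, Gamma), (p1, Gus, Orion), (p1, Gus, Zephyr), (x3, Rae, Beta), (x3, Rae, Gamma)}
Keep only column(s) cname, pname (12 duplicate(s) eliminated): {(Cal, Helix), (Cal, Vega), (Gus, Orion), (Gus, Zephyr), (Rae, Beta), (Rae, Gamma)}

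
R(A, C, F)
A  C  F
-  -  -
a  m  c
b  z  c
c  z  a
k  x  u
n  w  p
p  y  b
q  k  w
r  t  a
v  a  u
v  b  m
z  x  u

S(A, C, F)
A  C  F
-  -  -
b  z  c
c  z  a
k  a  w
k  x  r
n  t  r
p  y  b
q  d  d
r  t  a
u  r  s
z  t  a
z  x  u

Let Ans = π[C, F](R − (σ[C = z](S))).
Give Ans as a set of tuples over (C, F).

Apply σ_{C = z}; surviving tuples: {(b, z, c), (c, z, a)}
Difference: {(a, m, c), (b, z, c), (c, z, a), (k, x, u), (n, w, p), (p, y, b), (q, k, w), (r, t, a), (v, a, u), (v, b, m), (z, x, u)} with {(b, z, c), (c, z, a)} → {(a, m, c), (k, x, u), (n, w, p), (p, y, b), (q, k, w), (r, t, a), (v, a, u), (v, b, m), (z, x, u)}
π_{C, F} gives {(a, u), (b, m), (k, w), (m, c), (t, a), (w, p), (x, u), (y, b)} (1 duplicate(s) eliminated).

{(a, u), (b, m), (k, w), (m, c), (t, a), (w, p), (x, u), (y, b)}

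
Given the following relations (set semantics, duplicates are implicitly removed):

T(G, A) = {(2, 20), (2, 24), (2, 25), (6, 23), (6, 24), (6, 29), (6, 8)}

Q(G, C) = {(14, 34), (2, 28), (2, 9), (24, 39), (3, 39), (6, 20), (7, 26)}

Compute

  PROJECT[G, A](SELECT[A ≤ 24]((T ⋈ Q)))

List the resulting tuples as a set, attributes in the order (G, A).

{(2, 20), (2, 24), (6, 23), (6, 24), (6, 8)}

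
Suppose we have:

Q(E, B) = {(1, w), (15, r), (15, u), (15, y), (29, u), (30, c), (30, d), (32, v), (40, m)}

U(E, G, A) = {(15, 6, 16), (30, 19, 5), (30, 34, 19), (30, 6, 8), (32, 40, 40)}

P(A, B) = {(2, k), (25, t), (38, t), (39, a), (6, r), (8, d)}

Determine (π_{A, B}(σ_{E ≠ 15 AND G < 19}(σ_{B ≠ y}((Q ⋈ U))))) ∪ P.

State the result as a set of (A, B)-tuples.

Q ⋈ U (natural join on E): {(15, r, 6, 16), (15, u, 6, 16), (15, y, 6, 16), (30, c, 19, 5), (30, c, 34, 19), (30, c, 6, 8), (30, d, 19, 5), (30, d, 34, 19), (30, d, 6, 8), (32, v, 40, 40)}
Selection B ≠ y: {(15, r, 6, 16), (15, u, 6, 16), (30, c, 19, 5), (30, c, 34, 19), (30, c, 6, 8), (30, d, 19, 5), (30, d, 34, 19), (30, d, 6, 8), (32, v, 40, 40)}
Selection E ≠ 15 AND G < 19: {(30, c, 6, 8), (30, d, 6, 8)}
Keep only column(s) A, B: {(8, c), (8, d)}
Taking the union: {(2, k), (25, t), (38, t), (39, a), (6, r), (8, c), (8, d)}

{(2, k), (25, t), (38, t), (39, a), (6, r), (8, c), (8, d)}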